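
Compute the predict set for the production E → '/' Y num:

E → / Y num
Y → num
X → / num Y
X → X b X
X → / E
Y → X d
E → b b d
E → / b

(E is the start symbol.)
{ '/' }

PREDICT(E → '/' Y num) = (FIRST(RHS) \ {ε}) ∪ (FOLLOW(E) if ε ∈ FIRST(RHS), i.e. RHS ⇒* ε)
FIRST('/' Y num) = { '/' }
ε ∉ FIRST('/' Y num), so FOLLOW(E) is not added.
PREDICT(E → '/' Y num) = { '/' }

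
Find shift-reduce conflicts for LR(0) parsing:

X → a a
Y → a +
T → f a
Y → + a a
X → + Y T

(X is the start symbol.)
No shift-reduce conflicts

Augment with X' → X and build the canonical LR(0) collection (I0 = CLOSURE({[X' → . X]}), then GOTO on every symbol after a dot until no new states appear). It has 14 states:
  I0: { [X → . + Y T], [X → . a a], [X' → . X] }  — shift
  I1: { [X → + . Y T], [Y → . + a a], [Y → . a +] }  — shift
  I2: { [X' → X .] }  — accept
  I3: { [X → a . a] }  — shift
  I4: { [X → a a .] }  — reduce
  I5: { [Y → + . a a] }  — shift
  I6: { [T → . f a], [X → + Y . T] }  — shift
  I7: { [Y → a . +] }  — shift
  I8: { [Y → a + .] }  — reduce
  I9: { [X → + Y T .] }  — reduce
  I10: { [T → f . a] }  — shift
  I11: { [T → f a .] }  — reduce
  I12: { [Y → + a . a] }  — shift
  I13: { [Y → + a a .] }  — reduce

No state contains both a complete item and a shift item.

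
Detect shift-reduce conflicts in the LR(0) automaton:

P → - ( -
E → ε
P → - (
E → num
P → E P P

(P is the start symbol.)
Augment with P' → P and build the canonical LR(0) collection (I0 = CLOSURE({[P' → . P]}), then GOTO on every symbol after a dot until no new states appear). It has 9 states:
  I0: { [E → . num], [E → .], [P → . - ( -], [P → . - (], [P → . E P P], [P' → . P] }  — shift, reduce
  I1: { [P → - . ( -], [P → - . (] }  — shift
  I2: { [E → . num], [E → .], [P → . - ( -], [P → . - (], [P → . E P P], [P → E . P P] }  — shift, reduce
  I3: { [P' → P .] }  — accept
  I4: { [E → num .] }  — reduce
  I5: { [E → . num], [E → .], [P → . - ( -], [P → . - (], [P → . E P P], [P → E P . P] }  — shift, reduce
  I6: { [P → E P P .] }  — reduce
  I7: { [P → - ( . -], [P → - ( .] }  — shift, reduce
  I8: { [P → - ( - .] }  — reduce

I0 contains reduce item [E → .] and shift items [E → . num], [P → . - (], [P → . - ( -] — shift-reduce conflict.
I2 contains reduce item [E → .] and shift items [E → . num], [P → . - (], [P → . - ( -] — shift-reduce conflict.
I5 contains reduce item [E → .] and shift items [E → . num], [P → . - (], [P → . - ( -] — shift-reduce conflict.
I7 contains reduce item [P → - ( .] and shift item [P → - ( . -] — shift-reduce conflict.

Answer: Yes — I0: [E → .] vs [E → . num]; I2: [E → .] vs [E → . num]; I5: [E → .] vs [E → . num]; I7: [P → - ( .] vs [P → - ( . -]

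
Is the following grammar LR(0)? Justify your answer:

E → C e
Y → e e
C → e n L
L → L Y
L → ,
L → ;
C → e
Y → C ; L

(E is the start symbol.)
No. Shift-reduce conflict between [C → e .] and [C → e . n L]

A grammar is LR(0) if no state in the canonical LR(0) collection has:
  - both a shift item (dot before a terminal) and a complete item (shift-reduce conflict), or
  - two or more complete items (reduce-reduce conflict; the accept item [E' → E .] counts as a complete item here).

Augment with E' → E and build the canonical LR(0) collection (I0 = CLOSURE({[E' → . E]}), then GOTO on every symbol after a dot until no new states appear). It has 15 states:
  I0: { [C → . e n L], [C → . e], [E → . C e], [E' → . E] }  — shift
  I1: { [E → C . e] }  — shift
  I2: { [E' → E .] }  — accept
  I3: { [C → e . n L], [C → e .] }  — shift, reduce
  I4: { [C → e n . L], [L → . ,], [L → . ;], [L → . L Y] }  — shift
  I5: { [L → , .] }  — reduce
  I6: { [L → ; .] }  — reduce
  I7: { [C → . e n L], [C → . e], [C → e n L .], [L → L . Y], [Y → . C ; L], [Y → . e e] }  — shift, reduce
  I8: { [Y → C . ; L] }  — shift
  I9: { [L → L Y .] }  — reduce
  I10: { [C → e . n L], [C → e .], [Y → e . e] }  — shift, reduce
  I11: { [Y → e e .] }  — reduce
  I12: { [L → . ,], [L → . ;], [L → . L Y], [Y → C ; . L] }  — shift
  I13: { [C → . e n L], [C → . e], [L → L . Y], [Y → . C ; L], [Y → . e e], [Y → C ; L .] }  — shift, reduce
  I14: { [E → C e .] }  — reduce

Conflict in state I3:
  Shift-reduce conflict between [C → e .] and [C → e . n L]
So the grammar is NOT LR(0).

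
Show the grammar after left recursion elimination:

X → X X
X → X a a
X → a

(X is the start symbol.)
X is directly left-recursive. The standard transformation for
  A → A α₁ | ... | A α_m | β₁ | ... | β_n
is
  A  → β₁ A' | ... | β_n A'
  A' → α₁ A' | ... | α_m A' | ε

X → a becomes X → a X'
X → X X becomes X' → X X'
X → X a a becomes X' → a a X'
Add X' → ε

Resulting grammar:
X → a X'
X' → X X'
X' → a a X'
X' → ε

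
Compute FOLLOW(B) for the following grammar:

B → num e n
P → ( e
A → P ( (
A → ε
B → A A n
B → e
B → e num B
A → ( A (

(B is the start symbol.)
To compute FOLLOW(B), find every occurrence of B on a right-hand side N → α B β: add FIRST(β) \ {ε}, and if β is empty or nullable also add FOLLOW(N). Iterate to a fixed point.

B is the start symbol, so $ ∈ FOLLOW(B).
In B → e num B: B is at the end; this adds FOLLOW(B) to itself — nothing new

Taking the union: FOLLOW(B) = { $ }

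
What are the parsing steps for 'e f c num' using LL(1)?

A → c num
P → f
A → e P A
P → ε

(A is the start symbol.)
LL(1) parsing maintains a stack (initially the start symbol over $) and the input. At each step: if the stack top is a terminal, match it against the current input token; if it is a non-terminal N, replace it with the RHS of M[N, lookahead] (the unique production whose predict set contains the lookahead).

Stack is shown with the top on the left.

Stack    Input        Action
----------------------------
A $      e f c num $  output A → e P A
e P A $  e f c num $  match 'e'
P A $    f c num $    output P → f
f A $    f c num $    match 'f'
A $      c num $      output A → c num
c num $  c num $      match 'c'
num $    num $        match 'num'
$        $            accept

The string is accepted.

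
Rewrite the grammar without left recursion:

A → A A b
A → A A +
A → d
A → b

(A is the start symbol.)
A → d A'
A → b A'
A' → A b A'
A' → A + A'
A' → ε

A is directly left-recursive. The standard transformation for
  A → A α₁ | ... | A α_m | β₁ | ... | β_n
is
  A  → β₁ A' | ... | β_n A'
  A' → α₁ A' | ... | α_m A' | ε

A → d becomes A → d A'
A → b becomes A → b A'
A → A A b becomes A' → A b A'
A → A A + becomes A' → A + A'
Add A' → ε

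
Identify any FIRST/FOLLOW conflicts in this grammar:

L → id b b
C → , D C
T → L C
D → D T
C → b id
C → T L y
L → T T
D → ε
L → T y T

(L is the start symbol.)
Nullable non-terminals: D.
FIRST sets used below: FIRST(D) = { 'id', ε }, FIRST(T) = { 'id' }

D: nullable alternative(s) D → ε; FOLLOW(D) = { ',', 'b', 'id' }
  D → D T: FIRST \ {ε} = { 'id' } — overlaps FOLLOW(D) on { 'id' }: CONFLICT
  D → ε: FIRST \ {ε} = { } — this is the only nullable alternative, skip

C, L, T have no nullable alternative, so no FIRST/FOLLOW check is needed there.

So the grammar has 1 FIRST/FOLLOW conflict (marked CONFLICT above).

Answer: Yes. D → D T with FOLLOW(D) on { 'id' }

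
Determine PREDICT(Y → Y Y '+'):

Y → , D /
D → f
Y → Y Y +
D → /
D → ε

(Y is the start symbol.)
{ ',' }

PREDICT(Y → Y Y '+') = (FIRST(RHS) \ {ε}) ∪ (FOLLOW(Y) if ε ∈ FIRST(RHS), i.e. RHS ⇒* ε)
FIRST(Y) = { ',' }
FIRST(Y Y '+') = { ',' }
ε ∉ FIRST(Y Y '+'), so FOLLOW(Y) is not added.
PREDICT(Y → Y Y '+') = { ',' }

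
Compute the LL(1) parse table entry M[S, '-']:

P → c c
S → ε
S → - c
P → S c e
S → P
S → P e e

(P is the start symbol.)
To find M[S, '-'], we find productions for S where '-' is in the predict set (PREDICT(N → α) = (FIRST(α) \ {ε}) ∪ (FOLLOW(N) if α ⇒* ε)).

Relevant sets:
  FIRST(P) = { '-', 'c' }
  FOLLOW(S) = { 'c' }

S → ε: PREDICT = { 'c' }
S → - c: PREDICT = { '-' }
  '-' is in predict set, so this production goes in M[S, '-']
S → P: PREDICT = { '-', 'c' }
  '-' is in predict set, so this production goes in M[S, '-']
S → P e e: PREDICT = { '-', 'c' }
  '-' is in predict set, so this production goes in M[S, '-']

M[S, '-'] = S → - c, S → P, S → P e e  (a multiply-defined cell — the grammar is not LL(1))

Answer: S → - c, S → P, S → P e e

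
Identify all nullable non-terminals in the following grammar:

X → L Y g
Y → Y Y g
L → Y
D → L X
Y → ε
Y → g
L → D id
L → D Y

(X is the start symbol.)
A non-terminal is nullable if it can derive ε (the empty string): either it has an ε-production, or it has a production whose right-hand side consists entirely of nullable non-terminals.

ε-productions: Y → ε
So Y is immediately nullable.
L → Y: every symbol on the right is nullable, so L is nullable too.
No further non-terminal can be added: every production for the remaining non-terminals contains a terminal or a non-nullable non-terminal.
Nullable = { 'L', 'Y' }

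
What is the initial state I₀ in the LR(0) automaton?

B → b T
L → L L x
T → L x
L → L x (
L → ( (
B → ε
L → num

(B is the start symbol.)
First, augment the grammar with B' → B
I₀ = CLOSURE({ [B' → . B] }):
  [B' → . B] has the dot before B: add [B → . b T], [B → .]
No further items can be added.

I₀ = { [B → . b T], [B → .], [B' → . B] }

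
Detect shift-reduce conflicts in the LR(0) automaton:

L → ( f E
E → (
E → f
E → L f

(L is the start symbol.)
A shift-reduce conflict occurs when an LR(0) state has both:
  - a complete (reduce) item [A → α .] (dot at the end), and
  - a shift item [B → β . c γ] (dot before a terminal).

Augment with L' → L and build the canonical LR(0) collection (I0 = CLOSURE({[L' → . L]}), then GOTO on every symbol after a dot until no new states appear). It has 9 states:
  I0: { [L → . ( f E], [L' → . L] }  — shift
  I1: { [L → ( . f E] }  — shift
  I2: { [L' → L .] }  — accept
  I3: { [E → . (], [E → . L f], [E → . f], [L → ( f . E], [L → . ( f E] }  — shift
  I4: { [E → ( .], [L → ( . f E] }  — shift, reduce
  I5: { [L → ( f E .] }  — reduce
  I6: { [E → L . f] }  — shift
  I7: { [E → f .] }  — reduce
  I8: { [E → L f .] }  — reduce

I4 contains reduce item [E → ( .] and shift item [L → ( . f E] — shift-reduce conflict.

Answer: Yes — I4: [E → ( .] vs [L → ( . f E]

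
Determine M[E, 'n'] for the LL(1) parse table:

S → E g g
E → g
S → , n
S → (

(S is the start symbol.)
To find M[E, 'n'], we find productions for E where 'n' is in the predict set (PREDICT(N → α) = (FIRST(α) \ {ε}) ∪ (FOLLOW(N) if α ⇒* ε)).

E → g: PREDICT = { 'g' }

M[E, 'n'] is empty (no production applies)

Answer: Empty (error entry)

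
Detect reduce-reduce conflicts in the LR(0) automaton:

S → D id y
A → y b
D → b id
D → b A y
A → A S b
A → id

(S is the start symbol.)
Augment with S' → S and build the canonical LR(0) collection (I0 = CLOSURE({[S' → . S]}), then GOTO on every symbol after a dot until no new states appear). It has 13 states:
  I0: { [D → . b A y], [D → . b id], [S → . D id y], [S' → . S] }  — shift
  I1: { [S → D . id y] }  — shift
  I2: { [S' → S .] }  — accept
  I3: { [A → . A S b], [A → . id], [A → . y b], [D → b . A y], [D → b . id] }  — shift
  I4: { [A → A . S b], [D → . b A y], [D → . b id], [D → b A . y], [S → . D id y] }  — shift
  I5: { [A → id .], [D → b id .] }  — 2 reduces
  I6: { [A → y . b] }  — shift
  I7: { [A → y b .] }  — reduce
  I8: { [A → A S . b] }  — shift
  I9: { [D → b A y .] }  — reduce
  I10: { [A → A S b .] }  — reduce
  I11: { [S → D id . y] }  — shift
  I12: { [S → D id y .] }  — reduce

I5 contains complete items [A → id .], [D → b id .] — reduce-reduce conflict.

Answer: Yes — I5: [A → id .] vs [D → b id .]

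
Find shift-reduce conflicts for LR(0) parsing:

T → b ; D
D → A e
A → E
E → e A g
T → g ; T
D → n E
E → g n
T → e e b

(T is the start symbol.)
No shift-reduce conflicts

A shift-reduce conflict occurs when an LR(0) state has both:
  - a complete (reduce) item [A → α .] (dot at the end), and
  - a shift item [B → β . c γ] (dot before a terminal).

Augment with T' → T and build the canonical LR(0) collection (I0 = CLOSURE({[T' → . T]}), then GOTO on every symbol after a dot until no new states appear). It has 21 states:
  I0: { [T → . b ; D], [T → . e e b], [T → . g ; T], [T' → . T] }  — shift
  I1: { [T' → T .] }  — accept
  I2: { [T → b . ; D] }  — shift
  I3: { [T → e . e b] }  — shift
  I4: { [T → g . ; T] }  — shift
  I5: { [T → . b ; D], [T → . e e b], [T → . g ; T], [T → g ; . T] }  — shift
  I6: { [T → g ; T .] }  — reduce
  I7: { [T → e e . b] }  — shift
  I8: { [T → e e b .] }  — reduce
  I9: { [A → . E], [D → . A e], [D → . n E], [E → . e A g], [E → . g n], [T → b ; . D] }  — shift
  I10: { [D → A . e] }  — shift
  I11: { [T → b ; D .] }  — reduce
  I12: { [A → E .] }  — reduce
  I13: { [A → . E], [E → . e A g], [E → . g n], [E → e . A g] }  — shift
  I14: { [E → g . n] }  — shift
  I15: { [D → n . E], [E → . e A g], [E → . g n] }  — shift
  I16: { [D → n E .] }  — reduce
  I17: { [E → g n .] }  — reduce
  I18: { [E → e A . g] }  — shift
  I19: { [E → e A g .] }  — reduce
  I20: { [D → A e .] }  — reduce

No state contains both a complete item and a shift item.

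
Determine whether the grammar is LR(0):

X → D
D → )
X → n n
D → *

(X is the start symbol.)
Yes, the grammar is LR(0)

Augment with X' → X and build the canonical LR(0) collection (I0 = CLOSURE({[X' → . X]}), then GOTO on every symbol after a dot until no new states appear). It has 7 states:
  I0: { [D → . )], [D → . *], [X → . D], [X → . n n], [X' → . X] }  — shift
  I1: { [D → ) .] }  — reduce
  I2: { [D → * .] }  — reduce
  I3: { [X → D .] }  — reduce
  I4: { [X' → X .] }  — accept
  I5: { [X → n . n] }  — shift
  I6: { [X → n n .] }  — reduce

Every state is either a pure shift/goto state or contains exactly one complete item and nothing to shift — no conflicts. The grammar is LR(0).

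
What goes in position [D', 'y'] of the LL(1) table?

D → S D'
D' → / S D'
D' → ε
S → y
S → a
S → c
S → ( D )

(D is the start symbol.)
To find M[D', 'y'], we find productions for D' where 'y' is in the predict set (PREDICT(N → α) = (FIRST(α) \ {ε}) ∪ (FOLLOW(N) if α ⇒* ε)).

Relevant sets:
  FOLLOW(D') = { $, ')' }

D' → / S D': PREDICT = { '/' }
D' → ε: PREDICT = { $, ')' }

M[D', 'y'] is empty (no production applies)

Answer: Empty (error entry)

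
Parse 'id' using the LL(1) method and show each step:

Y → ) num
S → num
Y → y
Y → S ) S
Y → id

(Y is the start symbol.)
Stack is shown with the top on the left.

Stack  Input  Action
--------------------
Y $    id $   output Y → id
id $   id $   match 'id'
$      $      accept

The string is accepted.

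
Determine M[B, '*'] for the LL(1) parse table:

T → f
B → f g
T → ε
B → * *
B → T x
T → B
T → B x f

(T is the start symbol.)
To find M[B, '*'], we find productions for B where '*' is in the predict set (PREDICT(N → α) = (FIRST(α) \ {ε}) ∪ (FOLLOW(N) if α ⇒* ε)).

Relevant sets:
  FIRST(T) = { '*', 'f', 'x', ε }

B → f g: PREDICT = { 'f' }
B → * *: PREDICT = { '*' }
  '*' is in predict set, so this production goes in M[B, '*']
B → T x: PREDICT = { '*', 'f', 'x' }
  '*' is in predict set, so this production goes in M[B, '*']

M[B, '*'] = B → * *, B → T x  (a multiply-defined cell — the grammar is not LL(1))

Answer: B → * *, B → T x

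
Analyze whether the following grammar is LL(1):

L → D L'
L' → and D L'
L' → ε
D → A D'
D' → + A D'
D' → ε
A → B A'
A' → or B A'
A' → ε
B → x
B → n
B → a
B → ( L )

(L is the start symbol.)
Yes, the grammar is LL(1).

Relevant sets:
  FOLLOW(L') = { $, ')' }
  FOLLOW(D') = { $, ')', 'and' }
  FOLLOW(A') = { $, ')', '+', 'and' }

For L':
  PREDICT(L' → and D L') = { 'and' }
  PREDICT(L' → ε) = { $, ')' }
For D':
  PREDICT(D' → '+' A D') = { '+' }
  PREDICT(D' → ε) = { $, ')', 'and' }
For A':
  PREDICT(A' → or B A') = { 'or' }
  PREDICT(A' → ε) = { $, ')', '+', 'and' }
For B:
  PREDICT(B → x) = { 'x' }
  PREDICT(B → n) = { 'n' }
  PREDICT(B → a) = { 'a' }
  PREDICT(B → '(' L ')') = { '(' }
L, D, A have a single production, so nothing to check there.

All predict sets are disjoint. The grammar IS LL(1).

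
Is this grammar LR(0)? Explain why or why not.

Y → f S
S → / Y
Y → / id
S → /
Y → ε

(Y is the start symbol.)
No. Shift-reduce conflict between [Y → .] and [Y → . / id]

A grammar is LR(0) if no state in the canonical LR(0) collection has:
  - both a shift item (dot before a terminal) and a complete item (shift-reduce conflict), or
  - two or more complete items (reduce-reduce conflict; the accept item [Y' → Y .] counts as a complete item here).

Augment with Y' → Y and build the canonical LR(0) collection (I0 = CLOSURE({[Y' → . Y]}), then GOTO on every symbol after a dot until no new states appear). It has 8 states:
  I0: { [Y → . / id], [Y → . f S], [Y → .], [Y' → . Y] }  — shift, reduce
  I1: { [Y → / . id] }  — shift
  I2: { [Y' → Y .] }  — accept
  I3: { [S → . / Y], [S → . /], [Y → f . S] }  — shift
  I4: { [S → / . Y], [S → / .], [Y → . / id], [Y → . f S], [Y → .] }  — shift, 2 reduces
  I5: { [Y → f S .] }  — reduce
  I6: { [S → / Y .] }  — reduce
  I7: { [Y → / id .] }  — reduce

Conflict in state I0:
  Shift-reduce conflict between [Y → .] and [Y → . / id]
So the grammar is NOT LR(0).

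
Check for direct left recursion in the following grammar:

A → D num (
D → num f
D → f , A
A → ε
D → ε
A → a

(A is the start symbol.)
Direct left recursion occurs when N → N α for some non-terminal N (the right-hand side begins with the left-hand side itself).

A → D num (: starts with D
D → num f: starts with num
D → f , A: starts with f
A → ε: starts with ε
D → ε: starts with ε
A → a: starts with a

No direct left recursion found.

Answer: No direct left recursion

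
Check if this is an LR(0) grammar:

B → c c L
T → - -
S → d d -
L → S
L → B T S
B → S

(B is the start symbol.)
Augment with B' → B and build the canonical LR(0) collection (I0 = CLOSURE({[B' → . B]}), then GOTO on every symbol after a dot until no new states appear). It has 15 states:
  I0: { [B → . S], [B → . c c L], [B' → . B], [S → . d d -] }  — shift
  I1: { [B' → B .] }  — accept
  I2: { [B → S .] }  — reduce
  I3: { [B → c . c L] }  — shift
  I4: { [S → d . d -] }  — shift
  I5: { [S → d d . -] }  — shift
  I6: { [S → d d - .] }  — reduce
  I7: { [B → . S], [B → . c c L], [B → c c . L], [L → . B T S], [L → . S], [S → . d d -] }  — shift
  I8: { [L → B . T S], [T → . - -] }  — shift
  I9: { [B → c c L .] }  — reduce
  I10: { [B → S .], [L → S .] }  — 2 reduces
  I11: { [T → - . -] }  — shift
  I12: { [L → B T . S], [S → . d d -] }  — shift
  I13: { [L → B T S .] }  — reduce
  I14: { [T → - - .] }  — reduce

Conflict in state I10:
  Reduce-reduce conflict: [B → S .] and [L → S .]
So the grammar is NOT LR(0).

Answer: No. Reduce-reduce conflict: [B → S .] and [L → S .]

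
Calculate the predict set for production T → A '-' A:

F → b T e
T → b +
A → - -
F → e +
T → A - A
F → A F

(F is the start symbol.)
PREDICT(T → A '-' A) = (FIRST(RHS) \ {ε}) ∪ (FOLLOW(T) if ε ∈ FIRST(RHS), i.e. RHS ⇒* ε)
FIRST(A) = { '-' }
FIRST(A '-' A) = { '-' }
ε ∉ FIRST(A '-' A), so FOLLOW(T) is not added.
PREDICT(T → A '-' A) = { '-' }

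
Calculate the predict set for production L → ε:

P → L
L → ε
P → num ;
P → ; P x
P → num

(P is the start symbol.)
{ $, 'x' }

PREDICT(L → ε) = (FIRST(RHS) \ {ε}) ∪ (FOLLOW(L) if ε ∈ FIRST(RHS), i.e. RHS ⇒* ε)
The right-hand side is ε (FIRST(ε) = { ε }), so the predict set is FOLLOW(L) = { $, 'x' }
PREDICT(L → ε) = { $, 'x' }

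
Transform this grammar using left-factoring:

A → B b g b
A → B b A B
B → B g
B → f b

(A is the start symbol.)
Left-factoring transforms A → αβ₁ | αβ₂ into A → αA' and A' → β₁ | β₂
(α is the longest common prefix among the alternatives). Repeat until
no nonterminal has two alternatives with a common prefix.

Round 1: A has alternatives sharing prefix 'B b'. Introduce A': A → B b A'
  Add: A' → g b
  Add: A' → A B

No remaining common prefixes — done.

Resulting grammar:
A → B b A'
A' → g b
A' → A B
B → B g
B → f b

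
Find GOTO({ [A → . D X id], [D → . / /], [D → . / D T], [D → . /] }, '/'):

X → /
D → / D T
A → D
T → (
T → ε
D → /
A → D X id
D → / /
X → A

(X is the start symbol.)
GOTO(I, '/') = CLOSURE({ [A → αX.β] : [A → α.Xβ] ∈ I, X = '/' })

Items with dot before '/', with the dot advanced:
  [D → . /] → [D → / .]
  [D → . / /] → [D → / . /]
  [D → . / D T] → [D → / . D T]
Closure of the advanced items:
  [D → / . D T] has the dot before D: add [D → . / D T], [D → . /], [D → . / /]

GOTO = { [D → . / /], [D → . / D T], [D → . /], [D → / . /], [D → / . D T], [D → / .] }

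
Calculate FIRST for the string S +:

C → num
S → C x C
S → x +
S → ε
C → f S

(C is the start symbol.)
{ '+', 'f', 'num', 'x' }

FIRST sets of the non-terminals involved (from the grammar, by fixed-point iteration):
  FIRST(S) = { 'f', 'num', 'x', ε }

To compute FIRST(S +), process the symbols left to right:
Symbol S is a non-terminal. Add FIRST(S) \ {ε} = { 'f', 'num', 'x' }
S is nullable (ε ∈ FIRST(S)), continue to the next symbol.
Symbol + is a terminal. Add '+' and stop.
FIRST(S +) = { '+', 'f', 'num', 'x' }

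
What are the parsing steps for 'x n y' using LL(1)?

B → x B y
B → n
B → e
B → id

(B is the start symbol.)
LL(1) parsing maintains a stack (initially the start symbol over $) and the input. At each step: if the stack top is a terminal, match it against the current input token; if it is a non-terminal N, replace it with the RHS of M[N, lookahead] (the unique production whose predict set contains the lookahead).

Stack is shown with the top on the left.

Stack    Input    Action
------------------------
B $      x n y $  output B → x B y
x B y $  x n y $  match 'x'
B y $    n y $    output B → n
n y $    n y $    match 'n'
y $      y $      match 'y'
$        $        accept

The string is accepted.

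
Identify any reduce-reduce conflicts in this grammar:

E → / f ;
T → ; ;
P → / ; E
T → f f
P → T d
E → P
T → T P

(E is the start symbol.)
A reduce-reduce conflict occurs when an LR(0) state has two complete items [A → α .] and [B → β .] — both call for a reduction, and with no lookahead the parser cannot choose between them.

Augment with E' → E and build the canonical LR(0) collection (I0 = CLOSURE({[E' → . E]}), then GOTO on every symbol after a dot until no new states appear). It has 16 states:
  I0: { [E → . / f ;], [E → . P], [E' → . E], [P → . / ; E], [P → . T d], [T → . ; ;], [T → . T P], [T → . f f] }  — shift
  I1: { [E → / . f ;], [P → / . ; E] }  — shift
  I2: { [T → ; . ;] }  — shift
  I3: { [E' → E .] }  — accept
  I4: { [E → P .] }  — reduce
  I5: { [P → . / ; E], [P → . T d], [P → T . d], [T → . ; ;], [T → . T P], [T → . f f], [T → T . P] }  — shift
  I6: { [T → f . f] }  — shift
  I7: { [T → f f .] }  — reduce
  I8: { [P → / . ; E] }  — shift
  I9: { [T → T P .] }  — reduce
  I10: { [P → T d .] }  — reduce
  I11: { [E → . / f ;], [E → . P], [P → . / ; E], [P → . T d], [P → / ; . E], [T → . ; ;], [T → . T P], [T → . f f] }  — shift
  I12: { [P → / ; E .] }  — reduce
  I13: { [T → ; ; .] }  — reduce
  I14: { [E → / f . ;] }  — shift
  I15: { [E → / f ; .] }  — reduce

No state contains more than one complete item.

Answer: No reduce-reduce conflicts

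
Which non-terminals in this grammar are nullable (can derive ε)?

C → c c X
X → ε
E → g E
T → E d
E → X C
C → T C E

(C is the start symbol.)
A non-terminal is nullable if it can derive ε (the empty string): either it has an ε-production, or it has a production whose right-hand side consists entirely of nullable non-terminals.

ε-productions: X → ε
So X is immediately nullable.
No further non-terminal can be added: every production for the remaining non-terminals contains a terminal or a non-nullable non-terminal.
Nullable = { 'X' }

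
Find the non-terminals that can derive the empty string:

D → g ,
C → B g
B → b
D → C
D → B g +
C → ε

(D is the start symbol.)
A non-terminal is nullable if it can derive ε (the empty string): either it has an ε-production, or it has a production whose right-hand side consists entirely of nullable non-terminals.

ε-productions: C → ε
So C is immediately nullable.
D → C: every symbol on the right is nullable, so D is nullable too.
No further non-terminal can be added: every production for the remaining non-terminals contains a terminal or a non-nullable non-terminal.
Nullable = { 'C', 'D' }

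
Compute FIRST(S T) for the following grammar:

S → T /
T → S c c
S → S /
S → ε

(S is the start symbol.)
{ '/', 'c' }

FIRST sets of the non-terminals involved (from the grammar, by fixed-point iteration):
  FIRST(S) = { '/', 'c', ε }
  FIRST(T) = { '/', 'c' }

To compute FIRST(S T), process the symbols left to right:
Symbol S is a non-terminal. Add FIRST(S) \ {ε} = { '/', 'c' }
S is nullable (ε ∈ FIRST(S)), continue to the next symbol.
Symbol T is a non-terminal. Add FIRST(T) \ {ε} = { '/', 'c' }
T is not nullable (ε ∉ FIRST(T)), so stop here.
FIRST(S T) = { '/', 'c' }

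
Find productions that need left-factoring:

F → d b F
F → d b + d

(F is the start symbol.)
Yes, F has productions with common prefix 'd b'

Left-factoring is needed when two productions for the same non-terminal
share a common prefix on the right-hand side.

Productions for F:
  F → d b F
  F → d b + d

Found common prefix 'd b' in productions for F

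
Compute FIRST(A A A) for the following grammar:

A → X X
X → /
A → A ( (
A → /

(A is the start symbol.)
{ '/' }

FIRST sets of the non-terminals involved (from the grammar, by fixed-point iteration):
  FIRST(A) = { '/' }

To compute FIRST(A A A), process the symbols left to right:
Symbol A is a non-terminal. Add FIRST(A) \ {ε} = { '/' }
A is not nullable (ε ∉ FIRST(A)), so stop here.
FIRST(A A A) = { '/' }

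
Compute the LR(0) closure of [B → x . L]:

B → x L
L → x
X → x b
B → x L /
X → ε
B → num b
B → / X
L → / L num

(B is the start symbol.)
{ [B → x . L], [L → . / L num], [L → . x] }

Start with: [B → x . L]
  [B → x . L] has the dot before L: add [L → . x], [L → . / L num]
No further items can be added.

CLOSURE = { [B → x . L], [L → . / L num], [L → . x] }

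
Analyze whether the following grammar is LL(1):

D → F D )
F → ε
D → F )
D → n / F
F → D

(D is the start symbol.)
No. Predict set conflict for D: { ')', 'n' }

A grammar is LL(1) if for each non-terminal N with multiple productions, the predict sets of those productions are pairwise disjoint, where PREDICT(N → α) = (FIRST(α) \ {ε}) ∪ (FOLLOW(N) if α ⇒* ε).

Relevant sets:
  FIRST(F) = { ')', 'n', ε }
  FIRST(D) = { ')', 'n' }
  FOLLOW(F) = { $, ')', 'n' }

For D:
  PREDICT(D → F D ')') = { ')', 'n' }
  PREDICT(D → F ')') = { ')', 'n' }
  PREDICT(D → n '/' F) = { 'n' }
For F:
  PREDICT(F → ε) = { $, ')', 'n' }
  PREDICT(F → D) = { ')', 'n' }

Conflict found: Predict set conflict for D: { ')', 'n' }
The grammar is NOT LL(1).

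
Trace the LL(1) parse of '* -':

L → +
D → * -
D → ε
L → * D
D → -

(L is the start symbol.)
Stack is shown with the top on the left.

Stack  Input  Action
--------------------
L $    * - $  output L → * D
* D $  * - $  match '*'
D $    - $    output D → -
- $    - $    match '-'
$      $      accept

The string is accepted.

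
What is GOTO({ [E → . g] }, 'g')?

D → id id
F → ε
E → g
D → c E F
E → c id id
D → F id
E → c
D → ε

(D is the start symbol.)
{ [E → g .] }

GOTO(I, 'g') = CLOSURE({ [A → αX.β] : [A → α.Xβ] ∈ I, X = 'g' })

Items with dot before 'g', with the dot advanced:
  [E → . g] → [E → g .]
Closure adds nothing (no advanced item has the dot before a non-terminal).

GOTO = { [E → g .] }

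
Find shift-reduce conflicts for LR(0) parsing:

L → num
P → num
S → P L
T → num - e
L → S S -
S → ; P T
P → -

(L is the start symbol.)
A shift-reduce conflict occurs when an LR(0) state has both:
  - a complete (reduce) item [A → α .] (dot at the end), and
  - a shift item [B → β . c γ] (dot before a terminal).

Augment with L' → L and build the canonical LR(0) collection (I0 = CLOSURE({[L' → . L]}), then GOTO on every symbol after a dot until no new states appear). It has 16 states:
  I0: { [L → . S S -], [L → . num], [L' → . L], [P → . -], [P → . num], [S → . ; P T], [S → . P L] }  — shift
  I1: { [P → - .] }  — reduce
  I2: { [P → . -], [P → . num], [S → ; . P T] }  — shift
  I3: { [L' → L .] }  — accept
  I4: { [L → . S S -], [L → . num], [P → . -], [P → . num], [S → . ; P T], [S → . P L], [S → P . L] }  — shift
  I5: { [L → S . S -], [P → . -], [P → . num], [S → . ; P T], [S → . P L] }  — shift
  I6: { [L → num .], [P → num .] }  — 2 reduces
  I7: { [L → S S . -] }  — shift
  I8: { [P → num .] }  — reduce
  I9: { [L → S S - .] }  — reduce
  I10: { [S → P L .] }  — reduce
  I11: { [S → ; P . T], [T → . num - e] }  — shift
  I12: { [S → ; P T .] }  — reduce
  I13: { [T → num . - e] }  — shift
  I14: { [T → num - . e] }  — shift
  I15: { [T → num - e .] }  — reduce

No state contains both a complete item and a shift item.

Answer: No shift-reduce conflicts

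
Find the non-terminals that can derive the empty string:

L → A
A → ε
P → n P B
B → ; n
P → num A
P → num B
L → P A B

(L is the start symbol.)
{ 'A', 'L' }

A non-terminal is nullable if it can derive ε (the empty string): either it has an ε-production, or it has a production whose right-hand side consists entirely of nullable non-terminals.

ε-productions: A → ε
So A is immediately nullable.
L → A: every symbol on the right is nullable, so L is nullable too.
No further non-terminal can be added: every production for the remaining non-terminals contains a terminal or a non-nullable non-terminal.
Nullable = { 'A', 'L' }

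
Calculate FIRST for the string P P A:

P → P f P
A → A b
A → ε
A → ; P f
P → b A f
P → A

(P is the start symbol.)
FIRST sets of the non-terminals involved (from the grammar, by fixed-point iteration):
  FIRST(P) = { ';', 'b', 'f', ε }
  FIRST(A) = { ';', 'b', ε }

To compute FIRST(P P A), process the symbols left to right:
Symbol P is a non-terminal. Add FIRST(P) \ {ε} = { ';', 'b', 'f' }
P is nullable (ε ∈ FIRST(P)), continue to the next symbol.
Symbol P is a non-terminal. Add FIRST(P) \ {ε} = { ';', 'b', 'f' }
P is nullable (ε ∈ FIRST(P)), continue to the next symbol.
Symbol A is a non-terminal. Add FIRST(A) \ {ε} = { ';', 'b' }
A is nullable (ε ∈ FIRST(A)), continue to the next symbol.
All symbols are nullable, so ε is in the result.
FIRST(P P A) = { ';', 'b', 'f', ε }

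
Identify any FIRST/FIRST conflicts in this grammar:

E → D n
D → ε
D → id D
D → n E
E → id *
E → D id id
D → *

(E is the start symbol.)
Yes. E → D n / E → id '*' on { 'id' }; E → D n / E → D id id on { '*', 'id', 'n' }; E → id '*' / E → D id id on { 'id' }

FIRST sets of the non-terminals at (or reachable through a nullable prefix from) the front of some alternative:
  FIRST(D) = { '*', 'id', 'n', ε }

Productions for E:
  E → D n: FIRST = { '*', 'id', 'n' }
  E → id *: FIRST = { 'id' }
  E → D id id: FIRST = { '*', 'id', 'n' }
Productions for D:
  D → ε: FIRST = { ε }
  D → id D: FIRST = { 'id' }
  D → n E: FIRST = { 'n' }
  D → *: FIRST = { '*' }

Conflict for E: E → D n and E → id *
  Overlap: { 'id' }
Conflict for E: E → D n and E → D id id
  Overlap: { '*', 'id', 'n' }
Conflict for E: E → id * and E → D id id
  Overlap: { 'id' }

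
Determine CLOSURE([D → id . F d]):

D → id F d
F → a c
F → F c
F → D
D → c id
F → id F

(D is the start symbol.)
{ [D → . c id], [D → . id F d], [D → id . F d], [F → . D], [F → . F c], [F → . a c], [F → . id F] }

To compute CLOSURE, for each item [A → α.Bβ] where B is a non-terminal, add [B → .γ] for all productions B → γ; repeat for the newly added items until nothing changes.

Start with: [D → id . F d]
  [D → id . F d] has the dot before F: add [F → . a c], [F → . F c], [F → . D], [F → . id F]
  [F → . D] has the dot before D: add [D → . id F d], [D → . c id]
No further items can be added.

CLOSURE = { [D → . c id], [D → . id F d], [D → id . F d], [F → . D], [F → . F c], [F → . a c], [F → . id F] }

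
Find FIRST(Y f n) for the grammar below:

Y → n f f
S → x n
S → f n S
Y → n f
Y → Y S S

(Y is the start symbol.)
FIRST sets of the non-terminals involved (from the grammar, by fixed-point iteration):
  FIRST(Y) = { 'n' }

To compute FIRST(Y f n), process the symbols left to right:
Symbol Y is a non-terminal. Add FIRST(Y) \ {ε} = { 'n' }
Y is not nullable (ε ∉ FIRST(Y)), so stop here.
FIRST(Y f n) = { 'n' }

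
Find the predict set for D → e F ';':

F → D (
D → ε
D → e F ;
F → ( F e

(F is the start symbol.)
PREDICT(D → e F ';') = (FIRST(RHS) \ {ε}) ∪ (FOLLOW(D) if ε ∈ FIRST(RHS), i.e. RHS ⇒* ε)
FIRST(e F ';') = { 'e' }
ε ∉ FIRST(e F ';'), so FOLLOW(D) is not added.
PREDICT(D → e F ';') = { 'e' }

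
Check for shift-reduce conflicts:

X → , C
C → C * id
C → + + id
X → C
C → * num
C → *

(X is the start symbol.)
Yes — I1: [C → * .] vs [C → * . num]; I4: [X → C .] vs [C → C . * id]; I8: [X → , C .] vs [C → C . * id]

Augment with X' → X and build the canonical LR(0) collection (I0 = CLOSURE({[X' → . X]}), then GOTO on every symbol after a dot until no new states appear). It has 12 states:
  I0: { [C → . * num], [C → . *], [C → . + + id], [C → . C * id], [X → . , C], [X → . C], [X' → . X] }  — shift
  I1: { [C → * . num], [C → * .] }  — shift, reduce
  I2: { [C → + . + id] }  — shift
  I3: { [C → . * num], [C → . *], [C → . + + id], [C → . C * id], [X → , . C] }  — shift
  I4: { [C → C . * id], [X → C .] }  — shift, reduce
  I5: { [X' → X .] }  — accept
  I6: { [C → C * . id] }  — shift
  I7: { [C → C * id .] }  — reduce
  I8: { [C → C . * id], [X → , C .] }  — shift, reduce
  I9: { [C → + + . id] }  — shift
  I10: { [C → + + id .] }  — reduce
  I11: { [C → * num .] }  — reduce

I1 contains reduce item [C → * .] and shift item [C → * . num] — shift-reduce conflict.
I4 contains reduce item [X → C .] and shift item [C → C . * id] — shift-reduce conflict.
I8 contains reduce item [X → , C .] and shift item [C → C . * id] — shift-reduce conflict.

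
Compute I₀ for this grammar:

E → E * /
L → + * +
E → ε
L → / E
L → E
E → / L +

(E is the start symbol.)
First, augment the grammar with E' → E
I₀ = CLOSURE({ [E' → . E] }):
  [E' → . E] has the dot before E: add [E → . E * /], [E → .], [E → . / L +]
No further items can be added.

I₀ = { [E → . / L +], [E → . E * /], [E → .], [E' → . E] }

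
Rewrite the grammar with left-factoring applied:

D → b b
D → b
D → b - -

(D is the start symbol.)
Left-factoring transforms A → αβ₁ | αβ₂ into A → αA' and A' → β₁ | β₂
(α is the longest common prefix among the alternatives). Repeat until
no nonterminal has two alternatives with a common prefix.

Round 1: D has alternatives sharing prefix 'b'. Introduce D': D → b D'
  Add: D' → b
  Add: D' → ε
  Add: D' → - -

No remaining common prefixes — done.

Resulting grammar:
D → b D'
D' → b
D' → ε
D' → - -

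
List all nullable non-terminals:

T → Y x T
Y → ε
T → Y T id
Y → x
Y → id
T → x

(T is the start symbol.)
{ 'Y' }

A non-terminal is nullable if it can derive ε (the empty string): either it has an ε-production, or it has a production whose right-hand side consists entirely of nullable non-terminals.

ε-productions: Y → ε
So Y is immediately nullable.
No further non-terminal can be added: every production for the remaining non-terminals contains a terminal or a non-nullable non-terminal.
Nullable = { 'Y' }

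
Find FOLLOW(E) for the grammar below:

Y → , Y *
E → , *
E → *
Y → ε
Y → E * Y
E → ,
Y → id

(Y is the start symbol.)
To compute FOLLOW(E), find every occurrence of E on a right-hand side N → α E β: add FIRST(β) \ {ε}, and if β is empty or nullable also add FOLLOW(N). Iterate to a fixed point.

In Y → E * Y: E is followed by '*' Y, add FIRST('*' Y) \ {ε} = { '*' }

Taking the union: FOLLOW(E) = { '*' }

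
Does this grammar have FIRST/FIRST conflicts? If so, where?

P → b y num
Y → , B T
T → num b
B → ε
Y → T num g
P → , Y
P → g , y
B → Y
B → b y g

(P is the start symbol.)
FIRST sets of the non-terminals at (or reachable through a nullable prefix from) the front of some alternative:
  FIRST(T) = { 'num' }
  FIRST(Y) = { ',', 'num' }

Productions for P:
  P → b y num: FIRST = { 'b' }
  P → , Y: FIRST = { ',' }
  P → g , y: FIRST = { 'g' }
Productions for Y:
  Y → , B T: FIRST = { ',' }
  Y → T num g: FIRST = { 'num' }
Productions for B:
  B → ε: FIRST = { ε }
  B → Y: FIRST = { ',', 'num' }
  B → b y g: FIRST = { 'b' }
T has only one production, so no FIRST/FIRST conflict is possible there.

All alternatives of each non-terminal have pairwise disjoint FIRST sets.

Answer: No FIRST/FIRST conflicts.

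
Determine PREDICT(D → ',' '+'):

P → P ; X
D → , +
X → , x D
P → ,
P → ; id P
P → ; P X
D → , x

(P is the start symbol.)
PREDICT(D → ',' '+') = (FIRST(RHS) \ {ε}) ∪ (FOLLOW(D) if ε ∈ FIRST(RHS), i.e. RHS ⇒* ε)
FIRST(',' '+') = { ',' }
ε ∉ FIRST(',' '+'), so FOLLOW(D) is not added.
PREDICT(D → ',' '+') = { ',' }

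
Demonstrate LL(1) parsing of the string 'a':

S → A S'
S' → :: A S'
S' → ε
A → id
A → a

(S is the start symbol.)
LL(1) parsing maintains a stack (initially the start symbol over $) and the input. At each step: if the stack top is a terminal, match it against the current input token; if it is a non-terminal N, replace it with the RHS of M[N, lookahead] (the unique production whose predict set contains the lookahead).

Stack is shown with the top on the left.

Stack   Input  Action
---------------------
S $     a $    output S → A S'
A S' $  a $    output A → a
a S' $  a $    match 'a'
S' $    $      output S' → ε
$       $      accept

The string is accepted.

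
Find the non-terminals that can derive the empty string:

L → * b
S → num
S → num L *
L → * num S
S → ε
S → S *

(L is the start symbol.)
A non-terminal is nullable if it can derive ε (the empty string): either it has an ε-production, or it has a production whose right-hand side consists entirely of nullable non-terminals.

ε-productions: S → ε
So S is immediately nullable.
No further non-terminal can be added: every production for the remaining non-terminals contains a terminal or a non-nullable non-terminal.
Nullable = { 'S' }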